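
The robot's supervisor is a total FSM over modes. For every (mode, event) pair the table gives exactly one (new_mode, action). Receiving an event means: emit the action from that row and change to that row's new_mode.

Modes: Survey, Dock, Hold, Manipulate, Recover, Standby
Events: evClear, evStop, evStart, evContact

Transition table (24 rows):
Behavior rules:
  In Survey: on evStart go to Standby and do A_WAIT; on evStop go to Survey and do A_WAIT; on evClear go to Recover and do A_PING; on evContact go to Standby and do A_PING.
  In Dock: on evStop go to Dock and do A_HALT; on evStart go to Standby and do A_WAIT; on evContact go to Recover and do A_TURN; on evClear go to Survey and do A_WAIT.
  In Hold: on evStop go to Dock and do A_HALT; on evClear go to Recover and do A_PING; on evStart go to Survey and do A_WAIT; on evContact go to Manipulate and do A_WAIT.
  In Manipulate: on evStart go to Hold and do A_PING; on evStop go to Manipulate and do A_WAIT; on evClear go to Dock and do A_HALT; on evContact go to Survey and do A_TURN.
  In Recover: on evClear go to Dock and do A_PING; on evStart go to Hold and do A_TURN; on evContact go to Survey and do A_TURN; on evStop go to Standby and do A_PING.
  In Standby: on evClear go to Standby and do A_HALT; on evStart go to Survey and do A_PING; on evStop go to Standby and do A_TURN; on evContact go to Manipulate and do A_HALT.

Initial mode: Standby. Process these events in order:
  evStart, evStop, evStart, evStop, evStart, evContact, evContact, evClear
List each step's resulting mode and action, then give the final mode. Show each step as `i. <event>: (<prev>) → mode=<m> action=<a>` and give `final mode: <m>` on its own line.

final mode: Dock

1. evStart: (Standby) → mode=Survey action=A_PING
2. evStop: (Survey) → mode=Survey action=A_WAIT
3. evStart: (Survey) → mode=Standby action=A_WAIT
4. evStop: (Standby) → mode=Standby action=A_TURN
5. evStart: (Standby) → mode=Survey action=A_PING
6. evContact: (Survey) → mode=Standby action=A_PING
7. evContact: (Standby) → mode=Manipulate action=A_HALT
8. evClear: (Manipulate) → mode=Dock action=A_HALT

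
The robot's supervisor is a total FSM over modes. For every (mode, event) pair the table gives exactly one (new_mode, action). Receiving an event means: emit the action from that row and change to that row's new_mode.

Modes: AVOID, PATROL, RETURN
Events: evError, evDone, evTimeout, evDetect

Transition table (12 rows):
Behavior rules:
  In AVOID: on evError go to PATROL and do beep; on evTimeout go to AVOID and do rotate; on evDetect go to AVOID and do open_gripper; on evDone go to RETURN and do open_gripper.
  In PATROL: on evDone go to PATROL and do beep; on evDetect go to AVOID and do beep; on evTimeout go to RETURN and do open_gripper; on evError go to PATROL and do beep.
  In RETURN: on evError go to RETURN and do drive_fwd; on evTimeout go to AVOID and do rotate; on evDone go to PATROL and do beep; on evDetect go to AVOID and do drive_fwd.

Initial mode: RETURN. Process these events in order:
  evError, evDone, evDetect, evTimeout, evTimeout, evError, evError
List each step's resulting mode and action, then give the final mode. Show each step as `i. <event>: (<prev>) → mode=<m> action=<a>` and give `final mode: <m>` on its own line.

1. evError: (RETURN) → mode=RETURN action=drive_fwd
2. evDone: (RETURN) → mode=PATROL action=beep
3. evDetect: (PATROL) → mode=AVOID action=beep
4. evTimeout: (AVOID) → mode=AVOID action=rotate
5. evTimeout: (AVOID) → mode=AVOID action=rotate
6. evError: (AVOID) → mode=PATROL action=beep
7. evError: (PATROL) → mode=PATROL action=beep

final mode: PATROL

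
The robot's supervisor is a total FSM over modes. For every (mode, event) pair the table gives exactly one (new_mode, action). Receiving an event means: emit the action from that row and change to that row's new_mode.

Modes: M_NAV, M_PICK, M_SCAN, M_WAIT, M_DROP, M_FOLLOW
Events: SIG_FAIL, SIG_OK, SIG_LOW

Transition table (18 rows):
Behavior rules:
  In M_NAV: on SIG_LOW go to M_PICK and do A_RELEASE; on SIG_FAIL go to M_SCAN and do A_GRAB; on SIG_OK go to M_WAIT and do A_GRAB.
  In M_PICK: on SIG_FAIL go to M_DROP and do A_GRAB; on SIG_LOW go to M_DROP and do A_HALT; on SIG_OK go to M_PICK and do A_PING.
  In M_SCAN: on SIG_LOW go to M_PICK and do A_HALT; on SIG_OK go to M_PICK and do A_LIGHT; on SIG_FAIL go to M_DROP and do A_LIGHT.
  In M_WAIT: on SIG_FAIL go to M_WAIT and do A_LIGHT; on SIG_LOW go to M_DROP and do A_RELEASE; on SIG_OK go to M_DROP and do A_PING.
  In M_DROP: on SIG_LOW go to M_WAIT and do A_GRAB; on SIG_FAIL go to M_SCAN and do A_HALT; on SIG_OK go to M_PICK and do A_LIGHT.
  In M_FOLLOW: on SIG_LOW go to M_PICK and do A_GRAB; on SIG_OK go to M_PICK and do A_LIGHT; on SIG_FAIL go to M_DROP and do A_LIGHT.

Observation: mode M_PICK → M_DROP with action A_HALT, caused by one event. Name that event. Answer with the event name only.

SIG_LOW

try SIG_FAIL: (M_PICK, SIG_FAIL) → (M_DROP, A_GRAB)
try SIG_OK: (M_PICK, SIG_OK) → (M_PICK, A_PING)
try SIG_LOW: (M_PICK, SIG_LOW) → (M_DROP, A_HALT)  ← matches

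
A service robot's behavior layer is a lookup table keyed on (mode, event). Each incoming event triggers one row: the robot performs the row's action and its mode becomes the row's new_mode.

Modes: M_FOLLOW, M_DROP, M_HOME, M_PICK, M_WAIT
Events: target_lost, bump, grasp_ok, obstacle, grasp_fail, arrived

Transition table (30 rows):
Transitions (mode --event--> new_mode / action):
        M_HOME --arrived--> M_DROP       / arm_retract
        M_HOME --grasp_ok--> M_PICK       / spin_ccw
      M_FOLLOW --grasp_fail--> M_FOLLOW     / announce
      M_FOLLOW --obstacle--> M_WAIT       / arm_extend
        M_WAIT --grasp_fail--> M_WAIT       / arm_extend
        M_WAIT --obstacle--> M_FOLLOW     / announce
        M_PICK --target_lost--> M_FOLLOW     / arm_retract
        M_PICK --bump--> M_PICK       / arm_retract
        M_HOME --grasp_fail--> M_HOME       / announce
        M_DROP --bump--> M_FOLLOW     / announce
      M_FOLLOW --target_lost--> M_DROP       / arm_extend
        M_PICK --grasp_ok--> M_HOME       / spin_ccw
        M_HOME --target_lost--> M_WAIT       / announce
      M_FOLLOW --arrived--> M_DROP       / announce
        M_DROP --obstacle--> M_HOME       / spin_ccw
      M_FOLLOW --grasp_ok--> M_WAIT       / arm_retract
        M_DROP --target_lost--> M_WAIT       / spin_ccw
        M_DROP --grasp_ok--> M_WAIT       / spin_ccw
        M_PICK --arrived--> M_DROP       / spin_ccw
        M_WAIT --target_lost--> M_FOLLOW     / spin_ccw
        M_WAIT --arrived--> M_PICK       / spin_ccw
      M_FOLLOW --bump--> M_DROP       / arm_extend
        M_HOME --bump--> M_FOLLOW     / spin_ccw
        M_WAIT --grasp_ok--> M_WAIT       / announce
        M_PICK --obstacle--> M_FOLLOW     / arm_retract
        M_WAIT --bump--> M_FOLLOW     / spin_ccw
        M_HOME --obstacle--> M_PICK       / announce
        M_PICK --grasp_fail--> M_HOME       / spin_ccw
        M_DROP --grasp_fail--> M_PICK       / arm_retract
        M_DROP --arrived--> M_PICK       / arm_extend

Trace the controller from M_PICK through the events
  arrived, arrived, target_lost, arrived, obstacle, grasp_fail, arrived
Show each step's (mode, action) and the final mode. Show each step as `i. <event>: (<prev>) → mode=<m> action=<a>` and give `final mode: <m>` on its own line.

1. arrived: (M_PICK) → mode=M_DROP action=spin_ccw
2. arrived: (M_DROP) → mode=M_PICK action=arm_extend
3. target_lost: (M_PICK) → mode=M_FOLLOW action=arm_retract
4. arrived: (M_FOLLOW) → mode=M_DROP action=announce
5. obstacle: (M_DROP) → mode=M_HOME action=spin_ccw
6. grasp_fail: (M_HOME) → mode=M_HOME action=announce
7. arrived: (M_HOME) → mode=M_DROP action=arm_retract

final mode: M_DROP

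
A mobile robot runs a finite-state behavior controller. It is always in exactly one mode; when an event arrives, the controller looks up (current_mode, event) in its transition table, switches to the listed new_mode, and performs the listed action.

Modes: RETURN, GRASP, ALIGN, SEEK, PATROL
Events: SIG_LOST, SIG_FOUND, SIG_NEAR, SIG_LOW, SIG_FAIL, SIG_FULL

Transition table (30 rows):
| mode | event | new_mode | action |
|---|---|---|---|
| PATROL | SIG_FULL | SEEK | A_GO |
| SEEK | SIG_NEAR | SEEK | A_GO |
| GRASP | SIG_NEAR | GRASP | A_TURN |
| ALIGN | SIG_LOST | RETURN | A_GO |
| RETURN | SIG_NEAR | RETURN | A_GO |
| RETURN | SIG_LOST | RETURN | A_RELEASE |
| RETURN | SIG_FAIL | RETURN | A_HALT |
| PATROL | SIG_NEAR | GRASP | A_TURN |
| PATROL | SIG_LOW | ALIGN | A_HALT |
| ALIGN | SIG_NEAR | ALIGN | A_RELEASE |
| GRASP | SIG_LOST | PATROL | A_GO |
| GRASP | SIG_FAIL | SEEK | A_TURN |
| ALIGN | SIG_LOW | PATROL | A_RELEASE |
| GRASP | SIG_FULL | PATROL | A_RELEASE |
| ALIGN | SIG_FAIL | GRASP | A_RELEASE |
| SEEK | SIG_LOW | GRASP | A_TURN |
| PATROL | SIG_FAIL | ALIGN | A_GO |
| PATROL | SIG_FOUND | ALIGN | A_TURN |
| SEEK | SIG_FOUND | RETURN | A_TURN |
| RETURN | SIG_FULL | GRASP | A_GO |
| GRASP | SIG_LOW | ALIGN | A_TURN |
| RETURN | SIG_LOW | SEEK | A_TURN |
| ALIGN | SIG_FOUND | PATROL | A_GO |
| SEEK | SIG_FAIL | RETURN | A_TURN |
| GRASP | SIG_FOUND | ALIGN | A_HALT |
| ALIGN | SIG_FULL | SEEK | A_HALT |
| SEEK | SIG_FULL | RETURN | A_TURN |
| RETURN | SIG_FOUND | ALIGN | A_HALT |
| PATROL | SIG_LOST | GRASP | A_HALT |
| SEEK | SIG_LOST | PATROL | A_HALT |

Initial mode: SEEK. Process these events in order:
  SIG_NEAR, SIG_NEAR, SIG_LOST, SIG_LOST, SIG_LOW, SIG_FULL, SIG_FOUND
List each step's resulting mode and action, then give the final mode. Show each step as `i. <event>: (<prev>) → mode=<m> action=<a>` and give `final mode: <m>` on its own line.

final mode: RETURN

1. SIG_NEAR: (SEEK) → mode=SEEK action=A_GO
2. SIG_NEAR: (SEEK) → mode=SEEK action=A_GO
3. SIG_LOST: (SEEK) → mode=PATROL action=A_HALT
4. SIG_LOST: (PATROL) → mode=GRASP action=A_HALT
5. SIG_LOW: (GRASP) → mode=ALIGN action=A_TURN
6. SIG_FULL: (ALIGN) → mode=SEEK action=A_HALT
7. SIG_FOUND: (SEEK) → mode=RETURN action=A_TURN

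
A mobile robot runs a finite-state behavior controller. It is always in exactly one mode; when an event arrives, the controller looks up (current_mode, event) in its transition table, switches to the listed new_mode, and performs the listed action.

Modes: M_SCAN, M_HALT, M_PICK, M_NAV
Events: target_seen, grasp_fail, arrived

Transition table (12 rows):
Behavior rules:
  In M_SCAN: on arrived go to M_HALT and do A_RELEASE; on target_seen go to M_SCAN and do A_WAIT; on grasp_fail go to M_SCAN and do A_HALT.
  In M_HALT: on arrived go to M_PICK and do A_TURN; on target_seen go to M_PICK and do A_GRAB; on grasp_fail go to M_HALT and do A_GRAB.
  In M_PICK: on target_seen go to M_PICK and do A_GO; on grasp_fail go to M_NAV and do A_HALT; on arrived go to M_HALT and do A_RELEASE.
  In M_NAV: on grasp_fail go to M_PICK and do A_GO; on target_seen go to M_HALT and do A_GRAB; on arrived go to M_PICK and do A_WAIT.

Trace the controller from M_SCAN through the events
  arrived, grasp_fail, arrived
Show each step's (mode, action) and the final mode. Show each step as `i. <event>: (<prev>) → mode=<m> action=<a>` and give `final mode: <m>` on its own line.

final mode: M_PICK

1. arrived: (M_SCAN) → mode=M_HALT action=A_RELEASE
2. grasp_fail: (M_HALT) → mode=M_HALT action=A_GRAB
3. arrived: (M_HALT) → mode=M_PICK action=A_TURN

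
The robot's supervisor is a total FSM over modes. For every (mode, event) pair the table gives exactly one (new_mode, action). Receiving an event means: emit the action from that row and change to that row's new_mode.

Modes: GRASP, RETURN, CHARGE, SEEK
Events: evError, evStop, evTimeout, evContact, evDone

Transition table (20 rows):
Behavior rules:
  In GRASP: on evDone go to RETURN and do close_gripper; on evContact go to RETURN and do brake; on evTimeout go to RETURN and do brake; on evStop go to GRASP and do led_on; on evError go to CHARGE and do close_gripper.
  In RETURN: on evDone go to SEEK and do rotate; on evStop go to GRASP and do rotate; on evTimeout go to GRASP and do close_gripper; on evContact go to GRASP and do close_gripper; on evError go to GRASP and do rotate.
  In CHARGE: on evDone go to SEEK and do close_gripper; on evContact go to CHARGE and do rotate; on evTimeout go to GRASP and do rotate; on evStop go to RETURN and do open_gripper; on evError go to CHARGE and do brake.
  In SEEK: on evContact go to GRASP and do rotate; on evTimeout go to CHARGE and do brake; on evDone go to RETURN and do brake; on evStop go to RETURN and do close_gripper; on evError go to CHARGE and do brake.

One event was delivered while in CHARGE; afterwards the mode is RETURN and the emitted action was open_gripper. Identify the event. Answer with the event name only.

evStop

try evError: (CHARGE, evError) → (CHARGE, brake)
try evStop: (CHARGE, evStop) → (RETURN, open_gripper)  ← matches
try evTimeout: (CHARGE, evTimeout) → (GRASP, rotate)
try evContact: (CHARGE, evContact) → (CHARGE, rotate)
try evDone: (CHARGE, evDone) → (SEEK, close_gripper)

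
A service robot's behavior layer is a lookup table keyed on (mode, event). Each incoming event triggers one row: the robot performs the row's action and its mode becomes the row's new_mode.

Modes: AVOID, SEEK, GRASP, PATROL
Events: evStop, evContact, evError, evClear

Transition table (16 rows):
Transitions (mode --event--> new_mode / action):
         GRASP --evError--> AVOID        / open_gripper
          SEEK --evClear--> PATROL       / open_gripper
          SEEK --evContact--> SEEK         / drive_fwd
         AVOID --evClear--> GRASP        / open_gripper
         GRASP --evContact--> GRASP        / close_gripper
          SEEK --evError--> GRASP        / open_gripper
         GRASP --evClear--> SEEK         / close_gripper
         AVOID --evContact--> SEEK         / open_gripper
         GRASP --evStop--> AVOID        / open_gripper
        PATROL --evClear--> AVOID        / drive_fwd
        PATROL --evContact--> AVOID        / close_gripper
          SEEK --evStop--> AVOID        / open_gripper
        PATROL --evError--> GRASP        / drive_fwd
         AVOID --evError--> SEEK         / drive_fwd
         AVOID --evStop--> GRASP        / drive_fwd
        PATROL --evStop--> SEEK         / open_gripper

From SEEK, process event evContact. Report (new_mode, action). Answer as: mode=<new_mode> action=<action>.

current mode = SEEK; filter table to that mode:
  (SEEK, evClear) → (PATROL, open_gripper)
  (SEEK, evContact) → (SEEK, drive_fwd)  ← event matches
  (SEEK, evError) → (GRASP, open_gripper)
  (SEEK, evStop) → (AVOID, open_gripper)
event = evContact selects (SEEK, drive_fwd)

mode=SEEK action=drive_fwd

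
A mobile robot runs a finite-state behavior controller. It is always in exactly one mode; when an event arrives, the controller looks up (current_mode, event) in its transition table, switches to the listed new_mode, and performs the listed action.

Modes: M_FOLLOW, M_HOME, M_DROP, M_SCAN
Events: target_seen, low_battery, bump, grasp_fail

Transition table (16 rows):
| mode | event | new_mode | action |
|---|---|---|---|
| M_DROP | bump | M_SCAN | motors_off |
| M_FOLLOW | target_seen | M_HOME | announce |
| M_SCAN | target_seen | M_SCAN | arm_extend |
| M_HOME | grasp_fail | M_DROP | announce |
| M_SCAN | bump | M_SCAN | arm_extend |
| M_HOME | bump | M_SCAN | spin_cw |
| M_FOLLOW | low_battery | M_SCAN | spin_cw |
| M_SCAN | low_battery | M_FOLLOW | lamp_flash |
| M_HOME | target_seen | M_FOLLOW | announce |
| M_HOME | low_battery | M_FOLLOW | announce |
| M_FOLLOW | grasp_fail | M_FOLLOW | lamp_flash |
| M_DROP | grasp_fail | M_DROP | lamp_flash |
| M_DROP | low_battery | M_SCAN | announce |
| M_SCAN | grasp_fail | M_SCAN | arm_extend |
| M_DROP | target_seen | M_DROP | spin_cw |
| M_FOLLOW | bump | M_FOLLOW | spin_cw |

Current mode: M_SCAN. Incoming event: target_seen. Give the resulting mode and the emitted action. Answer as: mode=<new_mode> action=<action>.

current mode = M_SCAN; filter table to that mode:
  (M_SCAN, target_seen) → (M_SCAN, arm_extend)  ← event matches
  (M_SCAN, bump) → (M_SCAN, arm_extend)
  (M_SCAN, low_battery) → (M_FOLLOW, lamp_flash)
  (M_SCAN, grasp_fail) → (M_SCAN, arm_extend)
event = target_seen selects (M_SCAN, arm_extend)

mode=M_SCAN action=arm_extend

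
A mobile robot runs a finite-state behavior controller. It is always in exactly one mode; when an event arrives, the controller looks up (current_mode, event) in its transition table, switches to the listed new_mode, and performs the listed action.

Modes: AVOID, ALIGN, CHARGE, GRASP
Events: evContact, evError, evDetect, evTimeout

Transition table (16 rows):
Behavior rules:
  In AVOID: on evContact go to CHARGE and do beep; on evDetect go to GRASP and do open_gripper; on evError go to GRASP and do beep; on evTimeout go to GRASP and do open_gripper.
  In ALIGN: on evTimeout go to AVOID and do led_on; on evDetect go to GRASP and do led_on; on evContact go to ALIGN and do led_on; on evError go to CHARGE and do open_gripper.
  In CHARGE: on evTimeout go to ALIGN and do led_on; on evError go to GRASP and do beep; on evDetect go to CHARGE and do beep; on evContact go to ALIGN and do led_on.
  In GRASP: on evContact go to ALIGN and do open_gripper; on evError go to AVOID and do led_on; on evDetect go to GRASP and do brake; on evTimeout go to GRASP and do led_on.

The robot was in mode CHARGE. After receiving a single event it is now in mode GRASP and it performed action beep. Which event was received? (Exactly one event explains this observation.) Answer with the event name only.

evError

try evContact: (CHARGE, evContact) → (ALIGN, led_on)
try evError: (CHARGE, evError) → (GRASP, beep)  ← matches
try evDetect: (CHARGE, evDetect) → (CHARGE, beep)
try evTimeout: (CHARGE, evTimeout) → (ALIGN, led_on)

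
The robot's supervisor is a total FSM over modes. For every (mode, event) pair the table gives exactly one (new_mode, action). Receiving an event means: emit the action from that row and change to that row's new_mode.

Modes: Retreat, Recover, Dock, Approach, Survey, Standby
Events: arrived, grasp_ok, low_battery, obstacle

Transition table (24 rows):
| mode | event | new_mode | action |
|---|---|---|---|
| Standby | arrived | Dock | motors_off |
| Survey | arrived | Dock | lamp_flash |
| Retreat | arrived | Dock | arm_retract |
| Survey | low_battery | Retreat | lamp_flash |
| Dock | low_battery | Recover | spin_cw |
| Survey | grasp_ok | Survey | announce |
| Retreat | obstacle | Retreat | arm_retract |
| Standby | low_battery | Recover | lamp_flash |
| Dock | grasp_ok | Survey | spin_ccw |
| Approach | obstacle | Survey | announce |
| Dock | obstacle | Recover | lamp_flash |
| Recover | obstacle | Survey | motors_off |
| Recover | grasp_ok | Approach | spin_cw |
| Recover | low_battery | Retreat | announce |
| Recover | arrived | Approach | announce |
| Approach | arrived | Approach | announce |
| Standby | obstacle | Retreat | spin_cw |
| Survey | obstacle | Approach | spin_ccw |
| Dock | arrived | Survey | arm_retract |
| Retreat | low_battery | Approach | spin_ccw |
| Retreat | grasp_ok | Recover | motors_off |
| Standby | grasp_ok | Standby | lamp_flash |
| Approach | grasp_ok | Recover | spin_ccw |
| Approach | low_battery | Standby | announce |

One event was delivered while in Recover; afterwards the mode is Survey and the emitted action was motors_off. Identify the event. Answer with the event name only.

obstacle

try arrived: (Recover, arrived) → (Approach, announce)
try grasp_ok: (Recover, grasp_ok) → (Approach, spin_cw)
try low_battery: (Recover, low_battery) → (Retreat, announce)
try obstacle: (Recover, obstacle) → (Survey, motors_off)  ← matches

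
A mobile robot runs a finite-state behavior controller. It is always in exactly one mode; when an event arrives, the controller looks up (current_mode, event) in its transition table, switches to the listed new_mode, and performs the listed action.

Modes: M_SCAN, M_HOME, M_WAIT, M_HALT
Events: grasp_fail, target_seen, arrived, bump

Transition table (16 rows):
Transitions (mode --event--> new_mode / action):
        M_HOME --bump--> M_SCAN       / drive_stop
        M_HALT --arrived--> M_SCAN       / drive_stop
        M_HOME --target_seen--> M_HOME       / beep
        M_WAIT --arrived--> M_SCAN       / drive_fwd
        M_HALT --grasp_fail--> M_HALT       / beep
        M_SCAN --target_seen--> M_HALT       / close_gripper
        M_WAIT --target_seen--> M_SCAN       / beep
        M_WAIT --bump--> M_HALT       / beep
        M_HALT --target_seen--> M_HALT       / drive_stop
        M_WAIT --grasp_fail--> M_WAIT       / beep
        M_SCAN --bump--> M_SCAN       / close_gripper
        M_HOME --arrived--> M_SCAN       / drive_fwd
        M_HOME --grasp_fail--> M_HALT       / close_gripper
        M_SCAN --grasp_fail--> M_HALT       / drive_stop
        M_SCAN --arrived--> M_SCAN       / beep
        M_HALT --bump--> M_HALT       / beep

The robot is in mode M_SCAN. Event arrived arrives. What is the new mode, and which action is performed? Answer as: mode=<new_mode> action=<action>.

current mode = M_SCAN; filter table to that mode:
  (M_SCAN, target_seen) → (M_HALT, close_gripper)
  (M_SCAN, bump) → (M_SCAN, close_gripper)
  (M_SCAN, grasp_fail) → (M_HALT, drive_stop)
  (M_SCAN, arrived) → (M_SCAN, beep)  ← event matches
event = arrived selects (M_SCAN, beep)

mode=M_SCAN action=beep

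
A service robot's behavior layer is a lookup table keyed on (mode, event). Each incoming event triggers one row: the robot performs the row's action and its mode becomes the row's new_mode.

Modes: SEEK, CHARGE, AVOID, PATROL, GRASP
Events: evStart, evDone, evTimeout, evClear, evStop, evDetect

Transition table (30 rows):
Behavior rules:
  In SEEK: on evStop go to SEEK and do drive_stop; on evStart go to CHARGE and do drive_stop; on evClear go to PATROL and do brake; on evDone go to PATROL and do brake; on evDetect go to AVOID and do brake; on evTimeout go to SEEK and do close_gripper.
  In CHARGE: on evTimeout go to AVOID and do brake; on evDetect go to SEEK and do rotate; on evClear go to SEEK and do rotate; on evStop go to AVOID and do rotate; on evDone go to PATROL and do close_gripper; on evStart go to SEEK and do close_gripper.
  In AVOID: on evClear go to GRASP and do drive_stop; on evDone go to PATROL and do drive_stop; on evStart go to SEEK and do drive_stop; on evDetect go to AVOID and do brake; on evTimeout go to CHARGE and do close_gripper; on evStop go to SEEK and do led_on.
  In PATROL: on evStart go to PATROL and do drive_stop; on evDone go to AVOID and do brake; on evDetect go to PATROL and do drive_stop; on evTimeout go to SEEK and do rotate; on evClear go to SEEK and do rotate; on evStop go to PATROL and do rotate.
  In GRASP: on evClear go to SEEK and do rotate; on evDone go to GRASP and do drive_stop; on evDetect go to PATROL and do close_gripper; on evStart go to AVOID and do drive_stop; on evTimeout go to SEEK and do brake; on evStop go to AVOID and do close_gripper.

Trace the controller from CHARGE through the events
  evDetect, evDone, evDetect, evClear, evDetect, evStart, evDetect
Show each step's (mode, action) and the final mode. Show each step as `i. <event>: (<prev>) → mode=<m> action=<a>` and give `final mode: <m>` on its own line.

final mode: AVOID

1. evDetect: (CHARGE) → mode=SEEK action=rotate
2. evDone: (SEEK) → mode=PATROL action=brake
3. evDetect: (PATROL) → mode=PATROL action=drive_stop
4. evClear: (PATROL) → mode=SEEK action=rotate
5. evDetect: (SEEK) → mode=AVOID action=brake
6. evStart: (AVOID) → mode=SEEK action=drive_stop
7. evDetect: (SEEK) → mode=AVOID action=brake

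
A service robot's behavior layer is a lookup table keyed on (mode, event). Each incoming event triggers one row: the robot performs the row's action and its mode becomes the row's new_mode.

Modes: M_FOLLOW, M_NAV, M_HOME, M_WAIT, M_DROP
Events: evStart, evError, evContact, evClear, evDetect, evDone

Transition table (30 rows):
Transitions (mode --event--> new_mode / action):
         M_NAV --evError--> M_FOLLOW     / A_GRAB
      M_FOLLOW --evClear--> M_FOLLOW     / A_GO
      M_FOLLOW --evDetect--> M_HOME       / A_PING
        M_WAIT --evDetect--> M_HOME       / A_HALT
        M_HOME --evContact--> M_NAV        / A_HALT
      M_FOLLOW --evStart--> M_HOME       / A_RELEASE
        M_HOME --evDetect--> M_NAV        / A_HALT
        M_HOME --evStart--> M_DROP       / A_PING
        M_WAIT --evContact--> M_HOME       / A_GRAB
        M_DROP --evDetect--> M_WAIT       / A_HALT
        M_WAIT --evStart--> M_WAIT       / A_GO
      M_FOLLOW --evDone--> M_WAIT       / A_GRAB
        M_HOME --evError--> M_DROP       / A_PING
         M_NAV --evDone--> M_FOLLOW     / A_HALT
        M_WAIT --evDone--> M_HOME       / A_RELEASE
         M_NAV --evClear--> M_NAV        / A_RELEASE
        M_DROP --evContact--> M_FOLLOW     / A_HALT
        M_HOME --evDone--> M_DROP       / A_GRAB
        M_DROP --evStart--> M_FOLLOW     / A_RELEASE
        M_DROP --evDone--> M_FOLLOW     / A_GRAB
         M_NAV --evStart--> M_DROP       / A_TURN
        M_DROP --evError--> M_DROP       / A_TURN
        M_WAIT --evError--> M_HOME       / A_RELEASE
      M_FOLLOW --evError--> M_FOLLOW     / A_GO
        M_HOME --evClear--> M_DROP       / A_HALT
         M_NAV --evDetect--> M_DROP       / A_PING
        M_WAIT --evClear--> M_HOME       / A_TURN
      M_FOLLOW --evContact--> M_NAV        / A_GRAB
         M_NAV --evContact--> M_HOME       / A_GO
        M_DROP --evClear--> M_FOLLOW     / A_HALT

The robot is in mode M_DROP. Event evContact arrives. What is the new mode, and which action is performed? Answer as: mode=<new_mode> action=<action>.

current mode = M_DROP; filter table to that mode:
  (M_DROP, evDetect) → (M_WAIT, A_HALT)
  (M_DROP, evContact) → (M_FOLLOW, A_HALT)  ← event matches
  (M_DROP, evStart) → (M_FOLLOW, A_RELEASE)
  (M_DROP, evDone) → (M_FOLLOW, A_GRAB)
  (M_DROP, evError) → (M_DROP, A_TURN)
  (M_DROP, evClear) → (M_FOLLOW, A_HALT)
event = evContact selects (M_FOLLOW, A_HALT)

mode=M_FOLLOW action=A_HALT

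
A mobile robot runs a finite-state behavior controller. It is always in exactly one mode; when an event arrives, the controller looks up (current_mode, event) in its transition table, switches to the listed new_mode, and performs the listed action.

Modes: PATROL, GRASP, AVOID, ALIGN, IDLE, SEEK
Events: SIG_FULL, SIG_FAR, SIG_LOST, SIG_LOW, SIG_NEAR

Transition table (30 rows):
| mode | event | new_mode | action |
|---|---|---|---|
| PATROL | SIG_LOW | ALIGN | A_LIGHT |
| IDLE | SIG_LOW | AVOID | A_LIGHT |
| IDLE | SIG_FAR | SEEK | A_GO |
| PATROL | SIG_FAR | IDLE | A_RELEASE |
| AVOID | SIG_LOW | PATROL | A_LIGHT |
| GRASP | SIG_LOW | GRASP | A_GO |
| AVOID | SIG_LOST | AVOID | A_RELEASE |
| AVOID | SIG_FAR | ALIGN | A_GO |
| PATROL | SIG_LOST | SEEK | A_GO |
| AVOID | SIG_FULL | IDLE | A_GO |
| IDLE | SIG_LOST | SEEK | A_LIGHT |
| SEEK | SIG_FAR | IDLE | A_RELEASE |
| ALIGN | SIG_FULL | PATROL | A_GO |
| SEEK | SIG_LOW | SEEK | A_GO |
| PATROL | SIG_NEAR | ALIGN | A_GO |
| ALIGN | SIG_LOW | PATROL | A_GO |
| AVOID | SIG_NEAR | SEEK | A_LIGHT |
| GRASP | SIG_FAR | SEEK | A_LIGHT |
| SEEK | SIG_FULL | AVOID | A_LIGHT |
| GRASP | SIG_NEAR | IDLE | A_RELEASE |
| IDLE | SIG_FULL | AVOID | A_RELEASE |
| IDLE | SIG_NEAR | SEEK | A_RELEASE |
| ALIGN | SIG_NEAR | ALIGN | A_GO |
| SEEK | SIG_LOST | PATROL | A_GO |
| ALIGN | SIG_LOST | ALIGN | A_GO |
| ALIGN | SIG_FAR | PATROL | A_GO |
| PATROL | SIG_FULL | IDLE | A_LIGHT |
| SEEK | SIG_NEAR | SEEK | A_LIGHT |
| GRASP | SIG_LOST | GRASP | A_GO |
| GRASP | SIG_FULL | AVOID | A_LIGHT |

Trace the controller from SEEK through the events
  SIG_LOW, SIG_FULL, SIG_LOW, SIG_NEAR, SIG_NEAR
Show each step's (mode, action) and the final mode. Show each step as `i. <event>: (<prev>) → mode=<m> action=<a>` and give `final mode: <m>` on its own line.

1. SIG_LOW: (SEEK) → mode=SEEK action=A_GO
2. SIG_FULL: (SEEK) → mode=AVOID action=A_LIGHT
3. SIG_LOW: (AVOID) → mode=PATROL action=A_LIGHT
4. SIG_NEAR: (PATROL) → mode=ALIGN action=A_GO
5. SIG_NEAR: (ALIGN) → mode=ALIGN action=A_GO

final mode: ALIGN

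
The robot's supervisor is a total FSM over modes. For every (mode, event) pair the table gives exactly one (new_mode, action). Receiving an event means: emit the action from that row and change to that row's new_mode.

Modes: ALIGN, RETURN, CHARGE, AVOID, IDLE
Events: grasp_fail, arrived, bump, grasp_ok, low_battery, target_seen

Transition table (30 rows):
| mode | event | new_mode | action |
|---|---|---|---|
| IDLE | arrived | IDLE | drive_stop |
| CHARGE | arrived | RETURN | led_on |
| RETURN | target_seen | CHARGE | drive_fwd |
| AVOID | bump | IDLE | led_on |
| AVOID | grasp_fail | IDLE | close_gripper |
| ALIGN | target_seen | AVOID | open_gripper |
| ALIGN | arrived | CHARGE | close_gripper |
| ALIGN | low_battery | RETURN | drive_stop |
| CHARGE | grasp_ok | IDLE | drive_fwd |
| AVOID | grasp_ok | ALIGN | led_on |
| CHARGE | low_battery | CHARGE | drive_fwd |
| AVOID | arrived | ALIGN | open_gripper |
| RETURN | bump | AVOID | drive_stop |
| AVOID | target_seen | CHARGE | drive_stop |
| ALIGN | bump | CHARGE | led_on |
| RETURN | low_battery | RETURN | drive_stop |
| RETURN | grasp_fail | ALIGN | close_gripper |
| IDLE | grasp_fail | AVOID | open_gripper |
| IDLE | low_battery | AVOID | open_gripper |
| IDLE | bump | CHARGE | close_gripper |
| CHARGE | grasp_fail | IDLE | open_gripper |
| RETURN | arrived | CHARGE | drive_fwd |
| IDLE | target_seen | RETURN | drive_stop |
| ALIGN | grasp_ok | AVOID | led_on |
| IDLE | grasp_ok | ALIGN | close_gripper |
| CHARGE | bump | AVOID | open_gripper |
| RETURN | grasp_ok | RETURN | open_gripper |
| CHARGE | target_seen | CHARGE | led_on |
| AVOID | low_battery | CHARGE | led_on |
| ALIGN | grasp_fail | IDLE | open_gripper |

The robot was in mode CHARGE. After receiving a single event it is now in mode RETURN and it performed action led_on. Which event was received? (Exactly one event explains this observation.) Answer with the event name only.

try grasp_fail: (CHARGE, grasp_fail) → (IDLE, open_gripper)
try arrived: (CHARGE, arrived) → (RETURN, led_on)  ← matches
try bump: (CHARGE, bump) → (AVOID, open_gripper)
try grasp_ok: (CHARGE, grasp_ok) → (IDLE, drive_fwd)
try low_battery: (CHARGE, low_battery) → (CHARGE, drive_fwd)
try target_seen: (CHARGE, target_seen) → (CHARGE, led_on)

arrived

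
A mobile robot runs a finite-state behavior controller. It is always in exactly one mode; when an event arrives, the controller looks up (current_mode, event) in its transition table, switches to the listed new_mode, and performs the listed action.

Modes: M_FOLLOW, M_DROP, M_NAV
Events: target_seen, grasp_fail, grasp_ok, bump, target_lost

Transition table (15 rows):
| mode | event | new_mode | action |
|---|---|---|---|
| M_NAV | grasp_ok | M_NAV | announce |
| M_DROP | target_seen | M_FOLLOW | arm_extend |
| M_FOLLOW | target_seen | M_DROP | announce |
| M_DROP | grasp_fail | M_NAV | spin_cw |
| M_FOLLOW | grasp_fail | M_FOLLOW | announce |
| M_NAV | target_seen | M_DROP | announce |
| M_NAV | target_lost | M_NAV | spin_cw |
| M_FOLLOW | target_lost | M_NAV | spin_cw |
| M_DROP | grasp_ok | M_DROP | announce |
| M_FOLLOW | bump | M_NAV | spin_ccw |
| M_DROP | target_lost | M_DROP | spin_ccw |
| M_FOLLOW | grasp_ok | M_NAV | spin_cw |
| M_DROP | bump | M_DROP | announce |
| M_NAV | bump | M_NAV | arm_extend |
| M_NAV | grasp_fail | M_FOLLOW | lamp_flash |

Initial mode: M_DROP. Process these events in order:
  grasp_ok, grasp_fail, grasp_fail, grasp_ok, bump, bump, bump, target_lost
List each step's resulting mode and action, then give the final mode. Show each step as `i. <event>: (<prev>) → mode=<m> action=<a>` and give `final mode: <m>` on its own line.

final mode: M_NAV

1. grasp_ok: (M_DROP) → mode=M_DROP action=announce
2. grasp_fail: (M_DROP) → mode=M_NAV action=spin_cw
3. grasp_fail: (M_NAV) → mode=M_FOLLOW action=lamp_flash
4. grasp_ok: (M_FOLLOW) → mode=M_NAV action=spin_cw
5. bump: (M_NAV) → mode=M_NAV action=arm_extend
6. bump: (M_NAV) → mode=M_NAV action=arm_extend
7. bump: (M_NAV) → mode=M_NAV action=arm_extend
8. target_lost: (M_NAV) → mode=M_NAV action=spin_cw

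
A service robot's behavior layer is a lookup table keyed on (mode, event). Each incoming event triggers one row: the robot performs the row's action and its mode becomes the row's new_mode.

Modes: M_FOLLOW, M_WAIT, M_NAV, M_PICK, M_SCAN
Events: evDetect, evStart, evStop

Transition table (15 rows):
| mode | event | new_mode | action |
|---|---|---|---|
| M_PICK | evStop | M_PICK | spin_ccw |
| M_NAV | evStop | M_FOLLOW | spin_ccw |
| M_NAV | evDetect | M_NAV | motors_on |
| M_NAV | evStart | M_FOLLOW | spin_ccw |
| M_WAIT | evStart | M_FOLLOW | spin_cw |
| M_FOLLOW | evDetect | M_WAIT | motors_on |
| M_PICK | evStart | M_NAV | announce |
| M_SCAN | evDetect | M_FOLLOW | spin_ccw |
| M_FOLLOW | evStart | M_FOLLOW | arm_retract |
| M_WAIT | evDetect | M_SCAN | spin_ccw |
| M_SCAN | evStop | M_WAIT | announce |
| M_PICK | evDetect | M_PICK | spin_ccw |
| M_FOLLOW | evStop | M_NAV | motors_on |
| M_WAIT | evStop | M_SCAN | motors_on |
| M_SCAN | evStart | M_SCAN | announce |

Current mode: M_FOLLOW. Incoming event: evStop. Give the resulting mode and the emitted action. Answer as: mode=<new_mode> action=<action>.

current mode = M_FOLLOW; filter table to that mode:
  (M_FOLLOW, evDetect) → (M_WAIT, motors_on)
  (M_FOLLOW, evStart) → (M_FOLLOW, arm_retract)
  (M_FOLLOW, evStop) → (M_NAV, motors_on)  ← event matches
event = evStop selects (M_NAV, motors_on)

mode=M_NAV action=motors_on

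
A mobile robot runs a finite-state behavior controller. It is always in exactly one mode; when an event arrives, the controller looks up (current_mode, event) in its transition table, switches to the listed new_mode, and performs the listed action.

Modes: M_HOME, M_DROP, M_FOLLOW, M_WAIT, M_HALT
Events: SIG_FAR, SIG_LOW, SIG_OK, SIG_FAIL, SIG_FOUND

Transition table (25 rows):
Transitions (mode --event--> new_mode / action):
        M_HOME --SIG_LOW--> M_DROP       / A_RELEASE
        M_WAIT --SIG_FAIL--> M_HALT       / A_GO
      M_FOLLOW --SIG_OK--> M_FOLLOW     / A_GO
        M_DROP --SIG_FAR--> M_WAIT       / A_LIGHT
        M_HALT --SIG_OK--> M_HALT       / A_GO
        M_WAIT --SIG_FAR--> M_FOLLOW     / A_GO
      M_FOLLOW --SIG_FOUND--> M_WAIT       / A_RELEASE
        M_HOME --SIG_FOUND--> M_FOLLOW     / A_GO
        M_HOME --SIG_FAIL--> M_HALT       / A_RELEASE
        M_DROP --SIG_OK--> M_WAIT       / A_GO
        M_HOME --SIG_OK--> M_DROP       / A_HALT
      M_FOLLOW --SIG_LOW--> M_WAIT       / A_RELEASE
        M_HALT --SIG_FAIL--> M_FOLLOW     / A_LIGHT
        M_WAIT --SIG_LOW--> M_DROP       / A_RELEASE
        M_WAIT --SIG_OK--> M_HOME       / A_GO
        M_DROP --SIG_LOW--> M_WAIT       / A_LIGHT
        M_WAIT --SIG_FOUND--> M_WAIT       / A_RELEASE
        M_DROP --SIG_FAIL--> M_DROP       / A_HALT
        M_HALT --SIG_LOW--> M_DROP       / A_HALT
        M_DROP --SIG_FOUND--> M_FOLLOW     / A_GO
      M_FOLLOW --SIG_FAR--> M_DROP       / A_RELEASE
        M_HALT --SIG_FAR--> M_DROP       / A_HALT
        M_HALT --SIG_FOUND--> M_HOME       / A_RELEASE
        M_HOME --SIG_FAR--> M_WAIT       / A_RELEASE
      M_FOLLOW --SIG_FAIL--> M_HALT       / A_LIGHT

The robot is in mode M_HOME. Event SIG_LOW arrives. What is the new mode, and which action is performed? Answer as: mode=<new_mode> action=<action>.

current mode = M_HOME; filter table to that mode:
  (M_HOME, SIG_LOW) → (M_DROP, A_RELEASE)  ← event matches
  (M_HOME, SIG_FOUND) → (M_FOLLOW, A_GO)
  (M_HOME, SIG_FAIL) → (M_HALT, A_RELEASE)
  (M_HOME, SIG_OK) → (M_DROP, A_HALT)
  (M_HOME, SIG_FAR) → (M_WAIT, A_RELEASE)
event = SIG_LOW selects (M_DROP, A_RELEASE)

mode=M_DROP action=A_RELEASE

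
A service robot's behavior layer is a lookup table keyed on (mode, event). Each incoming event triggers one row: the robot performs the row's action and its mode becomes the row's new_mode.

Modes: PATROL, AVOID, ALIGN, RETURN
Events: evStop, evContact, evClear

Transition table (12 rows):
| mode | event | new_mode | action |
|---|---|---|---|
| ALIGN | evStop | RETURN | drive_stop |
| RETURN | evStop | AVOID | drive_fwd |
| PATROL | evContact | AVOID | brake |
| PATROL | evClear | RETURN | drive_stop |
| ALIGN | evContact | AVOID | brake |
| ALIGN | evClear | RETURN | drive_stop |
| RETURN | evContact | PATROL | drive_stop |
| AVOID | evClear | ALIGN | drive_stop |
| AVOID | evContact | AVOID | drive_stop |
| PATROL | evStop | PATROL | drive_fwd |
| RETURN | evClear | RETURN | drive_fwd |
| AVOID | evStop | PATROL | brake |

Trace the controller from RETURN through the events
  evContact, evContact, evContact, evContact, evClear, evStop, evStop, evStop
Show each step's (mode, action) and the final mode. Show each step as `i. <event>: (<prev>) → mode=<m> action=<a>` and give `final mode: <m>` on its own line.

1. evContact: (RETURN) → mode=PATROL action=drive_stop
2. evContact: (PATROL) → mode=AVOID action=brake
3. evContact: (AVOID) → mode=AVOID action=drive_stop
4. evContact: (AVOID) → mode=AVOID action=drive_stop
5. evClear: (AVOID) → mode=ALIGN action=drive_stop
6. evStop: (ALIGN) → mode=RETURN action=drive_stop
7. evStop: (RETURN) → mode=AVOID action=drive_fwd
8. evStop: (AVOID) → mode=PATROL action=brake

final mode: PATROL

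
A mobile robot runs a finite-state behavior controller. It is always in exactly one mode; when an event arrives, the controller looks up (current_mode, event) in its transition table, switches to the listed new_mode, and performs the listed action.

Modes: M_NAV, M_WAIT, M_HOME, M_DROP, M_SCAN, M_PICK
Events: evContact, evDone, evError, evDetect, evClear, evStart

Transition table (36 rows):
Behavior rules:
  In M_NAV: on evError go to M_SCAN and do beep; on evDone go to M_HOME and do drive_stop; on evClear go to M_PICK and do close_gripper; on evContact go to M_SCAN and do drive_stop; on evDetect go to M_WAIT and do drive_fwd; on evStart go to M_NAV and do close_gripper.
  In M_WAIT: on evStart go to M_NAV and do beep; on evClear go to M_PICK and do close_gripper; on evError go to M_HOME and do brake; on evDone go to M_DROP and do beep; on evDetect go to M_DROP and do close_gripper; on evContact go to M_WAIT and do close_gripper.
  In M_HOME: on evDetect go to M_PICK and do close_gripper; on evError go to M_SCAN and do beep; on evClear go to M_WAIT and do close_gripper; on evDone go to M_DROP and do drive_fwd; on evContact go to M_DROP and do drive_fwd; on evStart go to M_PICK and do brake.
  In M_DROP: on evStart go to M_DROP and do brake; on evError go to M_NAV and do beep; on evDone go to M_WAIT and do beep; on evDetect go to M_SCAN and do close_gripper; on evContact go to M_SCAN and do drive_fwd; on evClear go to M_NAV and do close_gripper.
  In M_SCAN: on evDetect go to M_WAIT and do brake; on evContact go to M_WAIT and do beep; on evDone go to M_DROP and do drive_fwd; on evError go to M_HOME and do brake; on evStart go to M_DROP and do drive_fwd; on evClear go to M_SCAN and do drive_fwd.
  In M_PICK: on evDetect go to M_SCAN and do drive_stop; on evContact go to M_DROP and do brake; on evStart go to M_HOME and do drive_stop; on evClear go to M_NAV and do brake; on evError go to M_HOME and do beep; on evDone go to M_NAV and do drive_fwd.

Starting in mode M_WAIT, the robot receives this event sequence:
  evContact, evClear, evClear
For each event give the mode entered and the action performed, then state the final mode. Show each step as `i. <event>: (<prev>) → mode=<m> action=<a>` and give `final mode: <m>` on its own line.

final mode: M_NAV

1. evContact: (M_WAIT) → mode=M_WAIT action=close_gripper
2. evClear: (M_WAIT) → mode=M_PICK action=close_gripper
3. evClear: (M_PICK) → mode=M_NAV action=brake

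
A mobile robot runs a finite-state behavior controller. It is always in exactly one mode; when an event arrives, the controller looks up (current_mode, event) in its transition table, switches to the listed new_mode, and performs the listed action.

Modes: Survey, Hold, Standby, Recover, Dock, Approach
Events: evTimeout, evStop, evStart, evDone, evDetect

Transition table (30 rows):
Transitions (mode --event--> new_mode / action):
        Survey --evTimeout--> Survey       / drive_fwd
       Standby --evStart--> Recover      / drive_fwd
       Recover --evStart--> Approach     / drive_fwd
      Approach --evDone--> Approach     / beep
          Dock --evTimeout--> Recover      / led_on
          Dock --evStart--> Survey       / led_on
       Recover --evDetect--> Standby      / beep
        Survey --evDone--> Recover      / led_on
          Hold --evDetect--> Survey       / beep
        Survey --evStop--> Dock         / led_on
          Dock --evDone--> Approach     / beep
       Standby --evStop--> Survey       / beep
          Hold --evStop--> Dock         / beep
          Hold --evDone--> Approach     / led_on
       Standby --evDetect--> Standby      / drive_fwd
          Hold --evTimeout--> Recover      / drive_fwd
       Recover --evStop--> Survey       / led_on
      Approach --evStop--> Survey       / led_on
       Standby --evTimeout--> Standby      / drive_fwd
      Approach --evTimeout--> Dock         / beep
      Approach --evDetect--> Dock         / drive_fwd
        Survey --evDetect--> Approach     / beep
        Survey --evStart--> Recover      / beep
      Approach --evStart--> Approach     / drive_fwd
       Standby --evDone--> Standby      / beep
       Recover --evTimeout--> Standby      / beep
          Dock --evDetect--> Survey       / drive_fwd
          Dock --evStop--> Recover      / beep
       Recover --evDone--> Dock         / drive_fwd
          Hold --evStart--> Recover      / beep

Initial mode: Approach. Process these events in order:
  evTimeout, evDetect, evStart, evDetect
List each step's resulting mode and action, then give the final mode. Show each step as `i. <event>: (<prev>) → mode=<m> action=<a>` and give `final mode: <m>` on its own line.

1. evTimeout: (Approach) → mode=Dock action=beep
2. evDetect: (Dock) → mode=Survey action=drive_fwd
3. evStart: (Survey) → mode=Recover action=beep
4. evDetect: (Recover) → mode=Standby action=beep

final mode: Standby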